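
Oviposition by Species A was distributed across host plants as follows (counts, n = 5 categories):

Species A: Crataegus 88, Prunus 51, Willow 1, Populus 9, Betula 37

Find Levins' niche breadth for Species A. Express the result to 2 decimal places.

Proportions for Species A (n=186): 88/186=0.4731, 51/186=0.2742, 1/186=0.0054, 9/186=0.0484, 37/186=0.1989
Σpᵢ² = 0.4731² + 0.2742² + 0.0054² + 0.0484² + 0.1989² = 0.223824 + 0.075186 + 0.000029 + 0.002343 + 0.039561 = 0.340943
B = 1 / 0.340943 = 2.9330

2.93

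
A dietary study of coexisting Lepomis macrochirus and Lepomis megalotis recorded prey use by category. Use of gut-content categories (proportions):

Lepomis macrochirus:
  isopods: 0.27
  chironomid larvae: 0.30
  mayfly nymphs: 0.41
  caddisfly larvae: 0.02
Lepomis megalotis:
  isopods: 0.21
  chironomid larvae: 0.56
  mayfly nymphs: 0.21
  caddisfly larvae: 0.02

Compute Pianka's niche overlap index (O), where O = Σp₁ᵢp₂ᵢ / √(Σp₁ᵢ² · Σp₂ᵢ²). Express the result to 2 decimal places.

0.85

Σ p₁ᵢp₂ᵢ = 0.0567 + 0.1680 + 0.0861 + 0.0004 = 0.3112
Σp_1ᵢ² = 0.27² + 0.30² + 0.41² + 0.02² = 0.0729 + 0.0900 + 0.1681 + 0.0004 = 0.3314
Σp_2ᵢ² = 0.21² + 0.56² + 0.21² + 0.02² = 0.0441 + 0.3136 + 0.0441 + 0.0004 = 0.4022
O = 0.3112 / √(0.3314 × 0.4022) = 0.3112 / 0.36509 = 0.8524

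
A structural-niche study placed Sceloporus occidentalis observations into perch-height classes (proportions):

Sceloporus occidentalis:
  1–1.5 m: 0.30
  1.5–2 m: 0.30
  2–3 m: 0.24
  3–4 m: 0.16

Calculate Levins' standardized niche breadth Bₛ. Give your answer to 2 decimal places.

Σpᵢ² = 0.30² + 0.30² + 0.24² + 0.16² = 0.0900 + 0.0900 + 0.0576 + 0.0256 = 0.2632
B = 1 / 0.2632 = 3.7994
Bₛ = (B − 1)/(n − 1) = (3.7994 − 1)/(4 − 1) = 2.7994/3 = 0.9331

0.93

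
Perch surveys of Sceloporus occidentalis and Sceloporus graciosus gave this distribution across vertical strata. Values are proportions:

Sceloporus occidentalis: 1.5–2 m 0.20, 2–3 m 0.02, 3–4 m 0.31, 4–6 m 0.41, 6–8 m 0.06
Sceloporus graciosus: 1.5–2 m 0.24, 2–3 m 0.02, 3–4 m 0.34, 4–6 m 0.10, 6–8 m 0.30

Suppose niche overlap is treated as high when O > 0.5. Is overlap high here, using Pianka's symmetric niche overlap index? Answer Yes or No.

Σ p₁ᵢp₂ᵢ = 0.0480 + 0.0004 + 0.1054 + 0.0410 + 0.0180 = 0.2128
Σp_1ᵢ² = 0.20² + 0.02² + 0.31² + 0.41² + 0.06² = 0.0400 + 0.0004 + 0.0961 + 0.1681 + 0.0036 = 0.3082
Σp_2ᵢ² = 0.24² + 0.02² + 0.34² + 0.10² + 0.30² = 0.0576 + 0.0004 + 0.1156 + 0.0100 + 0.0900 = 0.2736
O = 0.2128 / √(0.3082 × 0.2736) = 0.2128 / 0.29039 = 0.7328
O = 0.7328 > 0.5 → Yes.

Yes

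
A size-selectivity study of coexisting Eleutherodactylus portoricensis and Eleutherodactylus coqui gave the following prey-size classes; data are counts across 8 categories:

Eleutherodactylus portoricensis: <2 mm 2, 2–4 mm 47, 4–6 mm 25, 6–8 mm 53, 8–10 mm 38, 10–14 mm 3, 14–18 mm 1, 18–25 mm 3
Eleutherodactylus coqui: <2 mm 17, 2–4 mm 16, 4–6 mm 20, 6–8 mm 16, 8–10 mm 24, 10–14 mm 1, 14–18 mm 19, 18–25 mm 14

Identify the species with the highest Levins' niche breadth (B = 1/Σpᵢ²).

Eleutherodactylus coqui

Proportions for Eleutherodactylus portoricensis (n=172): 2/172=0.0116, 47/172=0.2733, 25/172=0.1453, 53/172=0.3081, 38/172=0.2209, 3/172=0.0174, 1/172=0.0058, 3/172=0.0174
Proportions for Eleutherodactylus coqui (n=127): 17/127=0.1339, 16/127=0.1260, 20/127=0.1575, 16/127=0.1260, 24/127=0.1890, 1/127=0.0079, 19/127=0.1496, 14/127=0.1102
Σp_portᵢ² = 0.0116² + 0.2733² + 0.1453² + 0.3081² + 0.2209² + 0.0174² + 0.0058² + 0.0174² = 0.000135 + 0.074693 + 0.021112 + 0.094926 + 0.048797 + 0.000303 + 0.000034 + 0.000303 = 0.240303
B_port = 1 / 0.240303 = 4.1614
Σp_coquᵢ² = 0.1339² + 0.1260² + 0.1575² + 0.1260² + 0.1890² + 0.0079² + 0.1496² + 0.1102² = 0.017929 + 0.015876 + 0.024806 + 0.015876 + 0.035721 + 0.000062 + 0.022380 + 0.012144 = 0.144794
B_coqu = 1 / 0.144794 = 6.9064
Highest B → broadest niche (most generalist): Eleutherodactylus coqui (B = 6.91).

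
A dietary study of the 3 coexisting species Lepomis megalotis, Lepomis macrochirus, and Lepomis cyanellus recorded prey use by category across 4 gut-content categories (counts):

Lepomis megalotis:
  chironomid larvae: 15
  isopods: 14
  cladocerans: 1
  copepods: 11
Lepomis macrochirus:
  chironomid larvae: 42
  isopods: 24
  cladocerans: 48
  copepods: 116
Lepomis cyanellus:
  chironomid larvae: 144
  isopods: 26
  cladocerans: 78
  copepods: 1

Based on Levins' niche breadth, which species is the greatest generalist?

Lepomis megalotis

Proportions for Lepomis megalotis (n=41): 15/41=0.3659, 14/41=0.3415, 1/41=0.0244, 11/41=0.2683
Proportions for Lepomis macrochirus (n=230): 42/230=0.1826, 24/230=0.1043, 48/230=0.2087, 116/230=0.5043
Proportions for Lepomis cyanellus (n=249): 144/249=0.5783, 26/249=0.1044, 78/249=0.3133, 1/249=0.0040
Σp_megaᵢ² = 0.3659² + 0.3415² + 0.0244² + 0.2683² = 0.133883 + 0.116622 + 0.000595 + 0.071985 = 0.323085
B_mega = 1 / 0.323085 = 3.0952
Σp_macrᵢ² = 0.1826² + 0.1043² + 0.2087² + 0.5043² = 0.033343 + 0.010878 + 0.043556 + 0.254318 = 0.342095
B_macr = 1 / 0.342095 = 2.9232
Σp_cyanᵢ² = 0.5783² + 0.1044² + 0.3133² + 0.0040² = 0.334431 + 0.010899 + 0.098157 + 0.000016 = 0.443503
B_cyan = 1 / 0.443503 = 2.2548
Highest B → broadest niche (most generalist): Lepomis megalotis (B = 3.10).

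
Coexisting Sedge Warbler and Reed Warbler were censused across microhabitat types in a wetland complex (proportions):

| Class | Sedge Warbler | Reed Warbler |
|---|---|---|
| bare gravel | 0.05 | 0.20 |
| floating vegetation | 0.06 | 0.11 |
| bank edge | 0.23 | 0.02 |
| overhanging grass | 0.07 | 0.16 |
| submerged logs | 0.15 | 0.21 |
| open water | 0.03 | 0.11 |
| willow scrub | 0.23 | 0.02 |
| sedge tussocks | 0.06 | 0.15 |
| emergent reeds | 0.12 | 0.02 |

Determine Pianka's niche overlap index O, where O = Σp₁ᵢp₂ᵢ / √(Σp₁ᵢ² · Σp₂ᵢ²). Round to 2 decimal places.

0.53

Σ p₁ᵢp₂ᵢ = 0.0100 + 0.0066 + 0.0046 + 0.0112 + 0.0315 + 0.0033 + 0.0046 + 0.0090 + 0.0024 = 0.0832
Σp_1ᵢ² = 0.05² + 0.06² + 0.23² + 0.07² + 0.15² + 0.03² + 0.23² + 0.06² + 0.12² = 0.0025 + 0.0036 + 0.0529 + 0.0049 + 0.0225 + 0.0009 + 0.0529 + 0.0036 + 0.0144 = 0.1582
Σp_2ᵢ² = 0.20² + 0.11² + 0.02² + 0.16² + 0.21² + 0.11² + 0.02² + 0.15² + 0.02² = 0.0400 + 0.0121 + 0.0004 + 0.0256 + 0.0441 + 0.0121 + 0.0004 + 0.0225 + 0.0004 = 0.1576
O = 0.0832 / √(0.1582 × 0.1576) = 0.0832 / 0.15790 = 0.5269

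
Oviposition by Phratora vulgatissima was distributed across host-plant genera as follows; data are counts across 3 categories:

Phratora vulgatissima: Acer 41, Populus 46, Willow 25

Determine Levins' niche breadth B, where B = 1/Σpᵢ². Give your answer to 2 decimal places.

2.84

Proportions for Phratora vulgatissima (n=112): 41/112=0.3661, 46/112=0.4107, 25/112=0.2232
Σpᵢ² = 0.3661² + 0.4107² + 0.2232² = 0.134029 + 0.168674 + 0.049818 = 0.352521
B = 1 / 0.352521 = 2.8367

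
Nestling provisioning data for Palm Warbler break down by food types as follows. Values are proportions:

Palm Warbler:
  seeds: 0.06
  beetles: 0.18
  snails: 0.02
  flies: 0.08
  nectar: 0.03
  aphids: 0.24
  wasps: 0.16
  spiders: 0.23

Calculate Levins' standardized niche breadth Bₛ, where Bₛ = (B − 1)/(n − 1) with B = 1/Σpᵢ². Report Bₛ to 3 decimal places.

0.652

Σpᵢ² = 0.06² + 0.18² + 0.02² + 0.08² + 0.03² + 0.24² + 0.16² + 0.23² = 0.0036 + 0.0324 + 0.0004 + 0.0064 + 0.0009 + 0.0576 + 0.0256 + 0.0529 = 0.1798
B = 1 / 0.1798 = 5.56174
Bₛ = (B − 1)/(n − 1) = (5.56174 − 1)/(8 − 1) = 4.56174/7 = 0.65168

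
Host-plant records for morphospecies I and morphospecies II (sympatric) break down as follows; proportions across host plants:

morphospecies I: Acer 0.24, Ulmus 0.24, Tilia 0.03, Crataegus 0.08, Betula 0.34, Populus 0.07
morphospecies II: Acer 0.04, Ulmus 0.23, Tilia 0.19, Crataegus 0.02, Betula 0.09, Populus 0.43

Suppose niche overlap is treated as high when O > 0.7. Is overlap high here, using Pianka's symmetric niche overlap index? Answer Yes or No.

Σ p₁ᵢp₂ᵢ = 0.0096 + 0.0552 + 0.0057 + 0.0016 + 0.0306 + 0.0301 = 0.1328
Σp_1ᵢ² = 0.24² + 0.24² + 0.03² + 0.08² + 0.34² + 0.07² = 0.0576 + 0.0576 + 0.0009 + 0.0064 + 0.1156 + 0.0049 = 0.2430
Σp_2ᵢ² = 0.04² + 0.23² + 0.19² + 0.02² + 0.09² + 0.43² = 0.0016 + 0.0529 + 0.0361 + 0.0004 + 0.0081 + 0.1849 = 0.2840
O = 0.1328 / √(0.2430 × 0.2840) = 0.1328 / 0.26270 = 0.5055
O = 0.5055 < 0.7 → No.

No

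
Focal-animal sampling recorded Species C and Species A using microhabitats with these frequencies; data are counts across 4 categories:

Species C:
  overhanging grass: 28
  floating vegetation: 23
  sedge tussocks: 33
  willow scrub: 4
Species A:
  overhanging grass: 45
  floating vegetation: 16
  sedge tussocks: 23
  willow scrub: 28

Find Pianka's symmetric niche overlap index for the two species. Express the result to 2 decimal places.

Proportions for Species C (n=88): 28/88=0.3182, 23/88=0.2614, 33/88=0.3750, 4/88=0.0455
Proportions for Species A (n=112): 45/112=0.4018, 16/112=0.1429, 23/112=0.2054, 28/112=0.2500
Σ p₁ᵢp₂ᵢ = 0.127853 + 0.037354 + 0.077025 + 0.011375 = 0.253607
Σp_1ᵢ² = 0.3182² + 0.2614² + 0.3750² + 0.0455² = 0.101251 + 0.068330 + 0.140625 + 0.002070 = 0.312276
Σp_2ᵢ² = 0.4018² + 0.1429² + 0.2054² + 0.2500² = 0.161443 + 0.020420 + 0.042189 + 0.062500 = 0.286552
O = 0.253607 / √(0.312276 × 0.286552) = 0.253607 / 0.2991376 = 0.8478

0.85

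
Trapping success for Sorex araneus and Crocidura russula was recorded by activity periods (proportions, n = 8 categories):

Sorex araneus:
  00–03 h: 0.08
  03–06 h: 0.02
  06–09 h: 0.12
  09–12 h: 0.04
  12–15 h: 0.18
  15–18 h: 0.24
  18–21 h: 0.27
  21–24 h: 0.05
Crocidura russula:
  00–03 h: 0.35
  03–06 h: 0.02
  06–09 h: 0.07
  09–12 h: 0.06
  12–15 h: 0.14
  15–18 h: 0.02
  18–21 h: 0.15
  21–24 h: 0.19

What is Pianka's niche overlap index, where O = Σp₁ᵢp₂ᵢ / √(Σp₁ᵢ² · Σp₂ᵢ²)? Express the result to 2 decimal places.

Σ p₁ᵢp₂ᵢ = 0.0280 + 0.0004 + 0.0084 + 0.0024 + 0.0252 + 0.0048 + 0.0405 + 0.0095 = 0.1192
Σp_1ᵢ² = 0.08² + 0.02² + 0.12² + 0.04² + 0.18² + 0.24² + 0.27² + 0.05² = 0.0064 + 0.0004 + 0.0144 + 0.0016 + 0.0324 + 0.0576 + 0.0729 + 0.0025 = 0.1882
Σp_2ᵢ² = 0.35² + 0.02² + 0.07² + 0.06² + 0.14² + 0.02² + 0.15² + 0.19² = 0.1225 + 0.0004 + 0.0049 + 0.0036 + 0.0196 + 0.0004 + 0.0225 + 0.0361 = 0.2100
O = 0.1192 / √(0.1882 × 0.2100) = 0.1192 / 0.19880 = 0.5996

0.60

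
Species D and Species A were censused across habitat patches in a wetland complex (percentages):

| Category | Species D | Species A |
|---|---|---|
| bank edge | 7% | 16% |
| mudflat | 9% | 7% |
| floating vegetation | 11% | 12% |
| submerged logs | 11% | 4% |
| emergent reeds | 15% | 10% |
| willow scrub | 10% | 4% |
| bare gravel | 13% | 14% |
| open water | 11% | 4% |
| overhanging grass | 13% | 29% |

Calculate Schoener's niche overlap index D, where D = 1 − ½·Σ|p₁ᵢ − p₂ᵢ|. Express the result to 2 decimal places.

0.73

Convert percentages to proportions (divide by 100).
Σ|p₁ᵢ − p₂ᵢ| = 0.09 + 0.02 + 0.01 + 0.07 + 0.05 + 0.06 + 0.01 + 0.07 + 0.16 = 0.54
D = 1 − ½ × 0.54 = 1 − 0.270 = 0.7300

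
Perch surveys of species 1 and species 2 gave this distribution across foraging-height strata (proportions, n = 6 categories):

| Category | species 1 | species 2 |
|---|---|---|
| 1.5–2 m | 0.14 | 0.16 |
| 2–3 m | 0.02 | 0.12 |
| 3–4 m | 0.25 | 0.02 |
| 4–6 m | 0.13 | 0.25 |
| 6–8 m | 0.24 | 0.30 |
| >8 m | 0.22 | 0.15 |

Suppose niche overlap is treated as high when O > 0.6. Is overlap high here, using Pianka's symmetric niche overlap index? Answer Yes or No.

Σ p₁ᵢp₂ᵢ = 0.0224 + 0.0024 + 0.0050 + 0.0325 + 0.0720 + 0.0330 = 0.1673
Σp_1ᵢ² = 0.14² + 0.02² + 0.25² + 0.13² + 0.24² + 0.22² = 0.0196 + 0.0004 + 0.0625 + 0.0169 + 0.0576 + 0.0484 = 0.2054
Σp_2ᵢ² = 0.16² + 0.12² + 0.02² + 0.25² + 0.30² + 0.15² = 0.0256 + 0.0144 + 0.0004 + 0.0625 + 0.0900 + 0.0225 = 0.2154
O = 0.1673 / √(0.2054 × 0.2154) = 0.1673 / 0.21034 = 0.7954
O = 0.7954 > 0.6 → Yes.

Yes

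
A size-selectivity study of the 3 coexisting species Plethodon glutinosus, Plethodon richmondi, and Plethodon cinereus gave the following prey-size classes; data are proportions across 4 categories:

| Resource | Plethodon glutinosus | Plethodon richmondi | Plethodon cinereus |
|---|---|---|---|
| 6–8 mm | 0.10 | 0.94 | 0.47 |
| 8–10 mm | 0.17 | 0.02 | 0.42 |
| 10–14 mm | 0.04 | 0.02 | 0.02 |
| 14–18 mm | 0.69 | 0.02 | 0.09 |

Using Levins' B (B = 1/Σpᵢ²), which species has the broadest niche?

Σp_glutᵢ² = 0.10² + 0.17² + 0.04² + 0.69² = 0.0100 + 0.0289 + 0.0016 + 0.4761 = 0.5166
B_glut = 1 / 0.5166 = 1.9357
Σp_richᵢ² = 0.94² + 0.02² + 0.02² + 0.02² = 0.8836 + 0.0004 + 0.0004 + 0.0004 = 0.8848
B_rich = 1 / 0.8848 = 1.1302
Σp_cineᵢ² = 0.47² + 0.42² + 0.02² + 0.09² = 0.2209 + 0.1764 + 0.0004 + 0.0081 = 0.4058
B_cine = 1 / 0.4058 = 2.4643
Highest B → broadest niche (most generalist): Plethodon cinereus (B = 2.46).

Plethodon cinereus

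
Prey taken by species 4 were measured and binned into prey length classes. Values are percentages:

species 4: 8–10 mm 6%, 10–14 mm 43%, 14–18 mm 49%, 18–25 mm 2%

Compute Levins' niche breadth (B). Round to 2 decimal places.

2.33

Convert percentages to proportions (divide by 100).
Σpᵢ² = 0.06² + 0.43² + 0.49² + 0.02² = 0.0036 + 0.1849 + 0.2401 + 0.0004 = 0.4290
B = 1 / 0.4290 = 2.3310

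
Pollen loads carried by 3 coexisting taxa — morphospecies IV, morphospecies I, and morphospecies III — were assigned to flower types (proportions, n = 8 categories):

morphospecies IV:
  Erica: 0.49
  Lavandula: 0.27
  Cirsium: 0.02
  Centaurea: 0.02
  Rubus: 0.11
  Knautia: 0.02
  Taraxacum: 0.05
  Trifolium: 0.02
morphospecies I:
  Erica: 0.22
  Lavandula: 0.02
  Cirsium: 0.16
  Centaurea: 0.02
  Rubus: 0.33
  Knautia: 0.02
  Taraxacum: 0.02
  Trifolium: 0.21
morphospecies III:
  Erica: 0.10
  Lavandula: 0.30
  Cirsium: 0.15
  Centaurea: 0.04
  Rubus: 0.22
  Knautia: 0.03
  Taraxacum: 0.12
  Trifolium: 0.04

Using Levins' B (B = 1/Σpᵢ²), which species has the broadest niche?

morphospecies III

Σp_IVᵢ² = 0.49² + 0.27² + 0.02² + 0.02² + 0.11² + 0.02² + 0.05² + 0.02² = 0.2401 + 0.0729 + 0.0004 + 0.0004 + 0.0121 + 0.0004 + 0.0025 + 0.0004 = 0.3292
B_IV = 1 / 0.3292 = 3.0377
Σp_Iᵢ² = 0.22² + 0.02² + 0.16² + 0.02² + 0.33² + 0.02² + 0.02² + 0.21² = 0.0484 + 0.0004 + 0.0256 + 0.0004 + 0.1089 + 0.0004 + 0.0004 + 0.0441 = 0.2286
B_I = 1 / 0.2286 = 4.3745
Σp_IIIᵢ² = 0.10² + 0.30² + 0.15² + 0.04² + 0.22² + 0.03² + 0.12² + 0.04² = 0.0100 + 0.0900 + 0.0225 + 0.0016 + 0.0484 + 0.0009 + 0.0144 + 0.0016 = 0.1894
B_III = 1 / 0.1894 = 5.2798
Highest B → broadest niche (most generalist): morphospecies III (B = 5.28).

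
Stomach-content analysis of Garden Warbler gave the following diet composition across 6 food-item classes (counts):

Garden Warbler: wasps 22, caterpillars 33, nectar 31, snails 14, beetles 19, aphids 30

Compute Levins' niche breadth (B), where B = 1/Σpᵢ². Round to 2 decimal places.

Proportions for Garden Warbler (n=149): 22/149=0.1477, 33/149=0.2215, 31/149=0.2081, 14/149=0.0940, 19/149=0.1275, 30/149=0.2013
Σpᵢ² = 0.1477² + 0.2215² + 0.2081² + 0.0940² + 0.1275² + 0.2013² = 0.021815 + 0.049062 + 0.043306 + 0.008836 + 0.016256 + 0.040522 = 0.179797
B = 1 / 0.179797 = 5.5618

5.56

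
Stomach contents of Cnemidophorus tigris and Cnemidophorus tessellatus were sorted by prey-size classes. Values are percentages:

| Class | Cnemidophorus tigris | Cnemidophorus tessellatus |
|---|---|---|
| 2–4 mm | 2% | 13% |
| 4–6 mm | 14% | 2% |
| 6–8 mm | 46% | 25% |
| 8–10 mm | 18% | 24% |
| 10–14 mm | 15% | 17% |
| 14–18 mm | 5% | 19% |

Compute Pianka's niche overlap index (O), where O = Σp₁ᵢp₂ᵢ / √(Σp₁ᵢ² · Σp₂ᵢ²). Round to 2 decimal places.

0.82

Convert percentages to proportions (divide by 100).
Σ p₁ᵢp₂ᵢ = 0.0026 + 0.0028 + 0.1150 + 0.0432 + 0.0255 + 0.0095 = 0.1986
Σp_1ᵢ² = 0.02² + 0.14² + 0.46² + 0.18² + 0.15² + 0.05² = 0.0004 + 0.0196 + 0.2116 + 0.0324 + 0.0225 + 0.0025 = 0.2890
Σp_2ᵢ² = 0.13² + 0.02² + 0.25² + 0.24² + 0.17² + 0.19² = 0.0169 + 0.0004 + 0.0625 + 0.0576 + 0.0289 + 0.0361 = 0.2024
O = 0.1986 / √(0.2890 × 0.2024) = 0.1986 / 0.24185 = 0.8212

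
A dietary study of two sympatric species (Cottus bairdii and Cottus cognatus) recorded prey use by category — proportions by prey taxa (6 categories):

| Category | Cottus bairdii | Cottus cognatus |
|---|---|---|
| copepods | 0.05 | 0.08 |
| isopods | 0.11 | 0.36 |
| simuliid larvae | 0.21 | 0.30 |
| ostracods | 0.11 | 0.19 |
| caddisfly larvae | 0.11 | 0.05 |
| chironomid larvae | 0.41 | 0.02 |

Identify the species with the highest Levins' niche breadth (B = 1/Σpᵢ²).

Σp_bairᵢ² = 0.05² + 0.11² + 0.21² + 0.11² + 0.11² + 0.41² = 0.0025 + 0.0121 + 0.0441 + 0.0121 + 0.0121 + 0.1681 = 0.2510
B_bair = 1 / 0.2510 = 3.9841
Σp_cognᵢ² = 0.08² + 0.36² + 0.30² + 0.19² + 0.05² + 0.02² = 0.0064 + 0.1296 + 0.0900 + 0.0361 + 0.0025 + 0.0004 = 0.2650
B_cogn = 1 / 0.2650 = 3.7736
Highest B → broadest niche (most generalist): Cottus bairdii (B = 3.98).

Cottus bairdii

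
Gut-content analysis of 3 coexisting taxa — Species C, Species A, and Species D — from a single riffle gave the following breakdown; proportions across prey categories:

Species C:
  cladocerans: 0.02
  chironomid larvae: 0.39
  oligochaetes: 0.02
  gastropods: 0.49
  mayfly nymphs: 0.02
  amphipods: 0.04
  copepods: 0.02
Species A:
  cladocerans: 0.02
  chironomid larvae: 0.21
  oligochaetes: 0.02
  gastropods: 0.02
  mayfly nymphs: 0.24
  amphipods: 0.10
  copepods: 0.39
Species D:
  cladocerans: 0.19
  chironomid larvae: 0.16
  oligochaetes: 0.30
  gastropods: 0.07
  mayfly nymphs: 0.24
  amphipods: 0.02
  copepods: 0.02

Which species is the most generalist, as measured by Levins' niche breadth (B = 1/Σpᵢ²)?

Σp_Cᵢ² = 0.02² + 0.39² + 0.02² + 0.49² + 0.02² + 0.04² + 0.02² = 0.0004 + 0.1521 + 0.0004 + 0.2401 + 0.0004 + 0.0016 + 0.0004 = 0.3954
B_C = 1 / 0.3954 = 2.5291
Σp_Aᵢ² = 0.02² + 0.21² + 0.02² + 0.02² + 0.24² + 0.10² + 0.39² = 0.0004 + 0.0441 + 0.0004 + 0.0004 + 0.0576 + 0.0100 + 0.1521 = 0.2650
B_A = 1 / 0.2650 = 3.7736
Σp_Dᵢ² = 0.19² + 0.16² + 0.30² + 0.07² + 0.24² + 0.02² + 0.02² = 0.0361 + 0.0256 + 0.0900 + 0.0049 + 0.0576 + 0.0004 + 0.0004 = 0.2150
B_D = 1 / 0.2150 = 4.6512
Highest B → broadest niche (most generalist): Species D (B = 4.65).

Species D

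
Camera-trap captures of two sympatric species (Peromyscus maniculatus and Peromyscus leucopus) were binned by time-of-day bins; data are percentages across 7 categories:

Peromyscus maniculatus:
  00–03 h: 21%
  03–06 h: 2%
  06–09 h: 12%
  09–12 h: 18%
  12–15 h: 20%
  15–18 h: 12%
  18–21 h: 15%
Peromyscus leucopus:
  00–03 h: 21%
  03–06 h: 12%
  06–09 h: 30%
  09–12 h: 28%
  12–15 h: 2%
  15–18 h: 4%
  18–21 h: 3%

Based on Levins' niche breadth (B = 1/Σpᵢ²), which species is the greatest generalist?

Peromyscus maniculatus

Convert percentages to proportions (divide by 100).
Σp_maniᵢ² = 0.21² + 0.02² + 0.12² + 0.18² + 0.20² + 0.12² + 0.15² = 0.0441 + 0.0004 + 0.0144 + 0.0324 + 0.0400 + 0.0144 + 0.0225 = 0.1682
B_mani = 1 / 0.1682 = 5.9453
Σp_leucᵢ² = 0.21² + 0.12² + 0.30² + 0.28² + 0.02² + 0.04² + 0.03² = 0.0441 + 0.0144 + 0.0900 + 0.0784 + 0.0004 + 0.0016 + 0.0009 = 0.2298
B_leuc = 1 / 0.2298 = 4.3516
Highest B → broadest niche (most generalist): Peromyscus maniculatus (B = 5.95).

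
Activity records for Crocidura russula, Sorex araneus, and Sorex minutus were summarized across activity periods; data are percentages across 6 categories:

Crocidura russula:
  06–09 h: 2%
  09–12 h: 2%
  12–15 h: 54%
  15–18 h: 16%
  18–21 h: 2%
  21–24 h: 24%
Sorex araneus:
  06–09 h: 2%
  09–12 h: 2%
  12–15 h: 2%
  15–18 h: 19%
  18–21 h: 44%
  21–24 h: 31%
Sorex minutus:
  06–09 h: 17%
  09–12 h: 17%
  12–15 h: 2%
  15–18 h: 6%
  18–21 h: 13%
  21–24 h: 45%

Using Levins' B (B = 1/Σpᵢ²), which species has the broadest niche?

Convert percentages to proportions (divide by 100).
Σp_russᵢ² = 0.02² + 0.02² + 0.54² + 0.16² + 0.02² + 0.24² = 0.0004 + 0.0004 + 0.2916 + 0.0256 + 0.0004 + 0.0576 = 0.3760
B_russ = 1 / 0.3760 = 2.6596
Σp_aranᵢ² = 0.02² + 0.02² + 0.02² + 0.19² + 0.44² + 0.31² = 0.0004 + 0.0004 + 0.0004 + 0.0361 + 0.1936 + 0.0961 = 0.3270
B_aran = 1 / 0.3270 = 3.0581
Σp_minuᵢ² = 0.17² + 0.17² + 0.02² + 0.06² + 0.13² + 0.45² = 0.0289 + 0.0289 + 0.0004 + 0.0036 + 0.0169 + 0.2025 = 0.2812
B_minu = 1 / 0.2812 = 3.5562
Highest B → broadest niche (most generalist): Sorex minutus (B = 3.56).

Sorex minutus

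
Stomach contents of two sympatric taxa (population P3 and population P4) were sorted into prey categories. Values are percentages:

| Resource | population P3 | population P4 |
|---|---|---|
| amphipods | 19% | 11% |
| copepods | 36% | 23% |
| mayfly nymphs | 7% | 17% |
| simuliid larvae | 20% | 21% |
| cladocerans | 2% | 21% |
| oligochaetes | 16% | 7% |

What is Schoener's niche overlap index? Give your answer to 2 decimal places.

Convert percentages to proportions (divide by 100).
Σ|p₁ᵢ − p₂ᵢ| = 0.08 + 0.13 + 0.10 + 0.01 + 0.19 + 0.09 = 0.60
D = 1 − ½ × 0.60 = 1 − 0.300 = 0.7000

0.70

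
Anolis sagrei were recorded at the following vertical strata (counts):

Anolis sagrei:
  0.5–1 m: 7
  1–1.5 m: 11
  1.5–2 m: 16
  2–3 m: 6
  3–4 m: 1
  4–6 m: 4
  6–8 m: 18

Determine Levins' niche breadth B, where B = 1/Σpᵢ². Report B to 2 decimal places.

4.94

Proportions for Anolis sagrei (n=63): 7/63=0.1111, 11/63=0.1746, 16/63=0.2540, 6/63=0.0952, 1/63=0.0159, 4/63=0.0635, 18/63=0.2857
Σpᵢ² = 0.1111² + 0.1746² + 0.2540² + 0.0952² + 0.0159² + 0.0635² + 0.2857² = 0.012343 + 0.030485 + 0.064516 + 0.009063 + 0.000253 + 0.004032 + 0.081624 = 0.202316
B = 1 / 0.202316 = 4.9428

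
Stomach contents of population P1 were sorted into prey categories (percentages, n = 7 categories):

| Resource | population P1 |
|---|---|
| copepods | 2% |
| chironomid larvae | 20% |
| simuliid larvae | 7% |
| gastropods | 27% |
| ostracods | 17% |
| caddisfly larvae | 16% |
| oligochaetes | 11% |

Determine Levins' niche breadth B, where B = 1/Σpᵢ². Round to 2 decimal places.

5.41

Convert percentages to proportions (divide by 100).
Σpᵢ² = 0.02² + 0.20² + 0.07² + 0.27² + 0.17² + 0.16² + 0.11² = 0.0004 + 0.0400 + 0.0049 + 0.0729 + 0.0289 + 0.0256 + 0.0121 = 0.1848
B = 1 / 0.1848 = 5.4113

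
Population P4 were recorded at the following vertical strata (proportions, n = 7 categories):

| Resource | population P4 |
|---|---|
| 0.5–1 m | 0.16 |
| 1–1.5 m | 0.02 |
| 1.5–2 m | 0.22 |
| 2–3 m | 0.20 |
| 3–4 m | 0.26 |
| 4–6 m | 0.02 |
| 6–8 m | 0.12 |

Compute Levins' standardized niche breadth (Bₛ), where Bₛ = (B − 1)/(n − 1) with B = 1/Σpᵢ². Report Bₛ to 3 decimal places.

Σpᵢ² = 0.16² + 0.02² + 0.22² + 0.20² + 0.26² + 0.02² + 0.12² = 0.0256 + 0.0004 + 0.0484 + 0.0400 + 0.0676 + 0.0004 + 0.0144 = 0.1968
B = 1 / 0.1968 = 5.08130
Bₛ = (B − 1)/(n − 1) = (5.08130 − 1)/(7 − 1) = 4.08130/6 = 0.68022

0.680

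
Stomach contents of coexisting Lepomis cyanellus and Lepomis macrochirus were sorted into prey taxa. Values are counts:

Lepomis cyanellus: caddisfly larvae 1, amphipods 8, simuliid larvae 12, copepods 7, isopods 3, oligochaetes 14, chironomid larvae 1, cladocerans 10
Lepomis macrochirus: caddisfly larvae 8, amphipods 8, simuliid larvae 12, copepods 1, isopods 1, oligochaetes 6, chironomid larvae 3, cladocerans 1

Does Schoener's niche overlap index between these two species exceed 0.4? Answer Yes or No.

Proportions for Lepomis cyanellus (n=56): 1/56=0.0179, 8/56=0.1429, 12/56=0.2143, 7/56=0.1250, 3/56=0.0536, 14/56=0.2500, 1/56=0.0179, 10/56=0.1786
Proportions for Lepomis macrochirus (n=40): 8/40=0.2000, 8/40=0.2000, 12/40=0.3000, 1/40=0.0250, 1/40=0.0250, 6/40=0.1500, 3/40=0.0750, 1/40=0.0250
Σ|p₁ᵢ − p₂ᵢ| = 0.1821 + 0.0571 + 0.0857 + 0.1000 + 0.0286 + 0.1000 + 0.0571 + 0.1536 = 0.7642
D = 1 − ½ × 0.7642 = 1 − 0.38210 = 0.61790
D = 0.61790 > 0.4 → Yes.

Yes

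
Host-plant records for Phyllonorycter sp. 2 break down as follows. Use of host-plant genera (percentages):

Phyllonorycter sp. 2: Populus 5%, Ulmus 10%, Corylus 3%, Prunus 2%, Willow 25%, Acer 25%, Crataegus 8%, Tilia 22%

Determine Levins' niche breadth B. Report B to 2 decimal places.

Convert percentages to proportions (divide by 100).
Σpᵢ² = 0.05² + 0.10² + 0.03² + 0.02² + 0.25² + 0.25² + 0.08² + 0.22² = 0.0025 + 0.0100 + 0.0009 + 0.0004 + 0.0625 + 0.0625 + 0.0064 + 0.0484 = 0.1936
B = 1 / 0.1936 = 5.1653

5.17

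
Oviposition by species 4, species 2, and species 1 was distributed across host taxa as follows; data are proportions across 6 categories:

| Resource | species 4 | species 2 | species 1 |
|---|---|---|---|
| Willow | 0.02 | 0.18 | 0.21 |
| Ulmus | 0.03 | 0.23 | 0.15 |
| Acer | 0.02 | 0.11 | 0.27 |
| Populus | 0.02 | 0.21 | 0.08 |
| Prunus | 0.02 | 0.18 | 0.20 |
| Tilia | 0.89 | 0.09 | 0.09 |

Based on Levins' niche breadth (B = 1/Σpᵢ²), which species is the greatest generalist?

Σp_4ᵢ² = 0.02² + 0.03² + 0.02² + 0.02² + 0.02² + 0.89² = 0.0004 + 0.0009 + 0.0004 + 0.0004 + 0.0004 + 0.7921 = 0.7946
B_4 = 1 / 0.7946 = 1.2585
Σp_2ᵢ² = 0.18² + 0.23² + 0.11² + 0.21² + 0.18² + 0.09² = 0.0324 + 0.0529 + 0.0121 + 0.0441 + 0.0324 + 0.0081 = 0.1820
B_2 = 1 / 0.1820 = 5.4945
Σp_1ᵢ² = 0.21² + 0.15² + 0.27² + 0.08² + 0.20² + 0.09² = 0.0441 + 0.0225 + 0.0729 + 0.0064 + 0.0400 + 0.0081 = 0.1940
B_1 = 1 / 0.1940 = 5.1546
Highest B → broadest niche (most generalist): species 2 (B = 5.49).

species 2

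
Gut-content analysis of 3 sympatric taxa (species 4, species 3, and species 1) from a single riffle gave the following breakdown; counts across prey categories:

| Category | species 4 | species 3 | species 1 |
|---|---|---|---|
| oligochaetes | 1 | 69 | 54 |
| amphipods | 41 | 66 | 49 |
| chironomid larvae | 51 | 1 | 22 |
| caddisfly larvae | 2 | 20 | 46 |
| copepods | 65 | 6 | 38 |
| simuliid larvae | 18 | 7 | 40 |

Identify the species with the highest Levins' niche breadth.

species 1

Proportions for species 4 (n=178): 1/178=0.0056, 41/178=0.2303, 51/178=0.2865, 2/178=0.0112, 65/178=0.3652, 18/178=0.1011
Proportions for species 3 (n=169): 69/169=0.4083, 66/169=0.3905, 1/169=0.0059, 20/169=0.1183, 6/169=0.0355, 7/169=0.0414
Proportions for species 1 (n=249): 54/249=0.2169, 49/249=0.1968, 22/249=0.0884, 46/249=0.1847, 38/249=0.1526, 40/249=0.1606
Σp_4ᵢ² = 0.0056² + 0.2303² + 0.2865² + 0.0112² + 0.3652² + 0.1011² = 0.000031 + 0.053038 + 0.082082 + 0.000125 + 0.133371 + 0.010221 = 0.278868
B_4 = 1 / 0.278868 = 3.5859
Σp_3ᵢ² = 0.4083² + 0.3905² + 0.0059² + 0.1183² + 0.0355² + 0.0414² = 0.166709 + 0.152490 + 0.000035 + 0.013995 + 0.001260 + 0.001714 = 0.336203
B_3 = 1 / 0.336203 = 2.9744
Σp_1ᵢ² = 0.2169² + 0.1968² + 0.0884² + 0.1847² + 0.1526² + 0.1606² = 0.047046 + 0.038730 + 0.007815 + 0.034114 + 0.023287 + 0.025792 = 0.176784
B_1 = 1 / 0.176784 = 5.6566
Highest B → broadest niche (most generalist): species 1 (B = 5.66).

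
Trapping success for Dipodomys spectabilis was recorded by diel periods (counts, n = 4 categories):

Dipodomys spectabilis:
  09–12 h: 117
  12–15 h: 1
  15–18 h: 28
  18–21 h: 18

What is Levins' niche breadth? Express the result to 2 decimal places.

Proportions for Dipodomys spectabilis (n=164): 117/164=0.7134, 1/164=0.0061, 28/164=0.1707, 18/164=0.1098
Σpᵢ² = 0.7134² + 0.0061² + 0.1707² + 0.1098² = 0.508940 + 0.000037 + 0.029138 + 0.012056 = 0.550171
B = 1 / 0.550171 = 1.8176

1.82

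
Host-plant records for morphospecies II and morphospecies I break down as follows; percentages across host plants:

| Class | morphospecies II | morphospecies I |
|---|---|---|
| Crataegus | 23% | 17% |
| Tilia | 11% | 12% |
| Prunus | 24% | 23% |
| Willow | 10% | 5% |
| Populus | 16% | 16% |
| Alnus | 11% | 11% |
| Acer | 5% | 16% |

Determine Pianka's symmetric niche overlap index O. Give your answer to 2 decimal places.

Convert percentages to proportions (divide by 100).
Σ p₁ᵢp₂ᵢ = 0.0391 + 0.0132 + 0.0552 + 0.0050 + 0.0256 + 0.0121 + 0.0080 = 0.1582
Σp_1ᵢ² = 0.23² + 0.11² + 0.24² + 0.10² + 0.16² + 0.11² + 0.05² = 0.0529 + 0.0121 + 0.0576 + 0.0100 + 0.0256 + 0.0121 + 0.0025 = 0.1728
Σp_2ᵢ² = 0.17² + 0.12² + 0.23² + 0.05² + 0.16² + 0.11² + 0.16² = 0.0289 + 0.0144 + 0.0529 + 0.0025 + 0.0256 + 0.0121 + 0.0256 = 0.1620
O = 0.1582 / √(0.1728 × 0.1620) = 0.1582 / 0.16731 = 0.9456

0.95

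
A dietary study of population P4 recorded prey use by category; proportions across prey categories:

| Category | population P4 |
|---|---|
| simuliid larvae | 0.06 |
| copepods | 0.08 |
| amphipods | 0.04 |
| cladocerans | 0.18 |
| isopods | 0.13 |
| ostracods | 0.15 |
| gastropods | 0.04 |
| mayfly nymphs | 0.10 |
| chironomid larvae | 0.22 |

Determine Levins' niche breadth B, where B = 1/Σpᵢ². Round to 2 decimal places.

6.97

Σpᵢ² = 0.06² + 0.08² + 0.04² + 0.18² + 0.13² + 0.15² + 0.04² + 0.10² + 0.22² = 0.0036 + 0.0064 + 0.0016 + 0.0324 + 0.0169 + 0.0225 + 0.0016 + 0.0100 + 0.0484 = 0.1434
B = 1 / 0.1434 = 6.9735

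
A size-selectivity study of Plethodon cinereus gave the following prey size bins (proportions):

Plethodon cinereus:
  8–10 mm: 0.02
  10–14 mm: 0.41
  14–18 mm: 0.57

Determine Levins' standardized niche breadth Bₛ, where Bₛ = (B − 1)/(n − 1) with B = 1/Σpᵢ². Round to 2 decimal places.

Σpᵢ² = 0.02² + 0.41² + 0.57² = 0.0004 + 0.1681 + 0.3249 = 0.4934
B = 1 / 0.4934 = 2.0268
Bₛ = (B − 1)/(n − 1) = (2.0268 − 1)/(3 − 1) = 1.0268/2 = 0.5134

0.51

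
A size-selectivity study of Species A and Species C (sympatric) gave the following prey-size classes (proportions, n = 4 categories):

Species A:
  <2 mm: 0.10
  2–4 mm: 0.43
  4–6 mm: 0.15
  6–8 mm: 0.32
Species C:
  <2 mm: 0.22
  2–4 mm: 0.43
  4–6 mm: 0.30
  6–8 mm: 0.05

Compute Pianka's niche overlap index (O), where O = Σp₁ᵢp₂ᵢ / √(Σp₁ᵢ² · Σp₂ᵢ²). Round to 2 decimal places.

0.83

Σ p₁ᵢp₂ᵢ = 0.0220 + 0.1849 + 0.0450 + 0.0160 = 0.2679
Σp_1ᵢ² = 0.10² + 0.43² + 0.15² + 0.32² = 0.0100 + 0.1849 + 0.0225 + 0.1024 = 0.3198
Σp_2ᵢ² = 0.22² + 0.43² + 0.30² + 0.05² = 0.0484 + 0.1849 + 0.0900 + 0.0025 = 0.3258
O = 0.2679 / √(0.3198 × 0.3258) = 0.2679 / 0.32279 = 0.8300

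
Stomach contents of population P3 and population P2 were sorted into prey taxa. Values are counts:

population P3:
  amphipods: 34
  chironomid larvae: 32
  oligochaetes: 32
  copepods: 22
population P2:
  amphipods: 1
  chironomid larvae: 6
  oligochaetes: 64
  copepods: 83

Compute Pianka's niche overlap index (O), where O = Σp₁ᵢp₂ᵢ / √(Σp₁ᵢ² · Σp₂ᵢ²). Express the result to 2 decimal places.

0.64

Proportions for population P3 (n=120): 34/120=0.2833, 32/120=0.2667, 32/120=0.2667, 22/120=0.1833
Proportions for population P2 (n=154): 1/154=0.0065, 6/154=0.0390, 64/154=0.4156, 83/154=0.5390
Σ p₁ᵢp₂ᵢ = 0.001841 + 0.010401 + 0.110841 + 0.098799 = 0.221882
Σp_1ᵢ² = 0.2833² + 0.2667² + 0.2667² + 0.1833² = 0.080259 + 0.071129 + 0.071129 + 0.033599 = 0.256116
Σp_2ᵢ² = 0.0065² + 0.0390² + 0.4156² + 0.5390² = 0.000042 + 0.001521 + 0.172723 + 0.290521 = 0.464807
O = 0.221882 / √(0.256116 × 0.464807) = 0.221882 / 0.3450283 = 0.6431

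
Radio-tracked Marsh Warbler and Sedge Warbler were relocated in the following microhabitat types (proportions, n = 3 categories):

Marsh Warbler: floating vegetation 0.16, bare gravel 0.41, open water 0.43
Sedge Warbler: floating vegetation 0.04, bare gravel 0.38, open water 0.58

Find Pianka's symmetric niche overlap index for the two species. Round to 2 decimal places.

Σ p₁ᵢp₂ᵢ = 0.0064 + 0.1558 + 0.2494 = 0.4116
Σp_1ᵢ² = 0.16² + 0.41² + 0.43² = 0.0256 + 0.1681 + 0.1849 = 0.3786
Σp_2ᵢ² = 0.04² + 0.38² + 0.58² = 0.0016 + 0.1444 + 0.3364 = 0.4824
O = 0.4116 / √(0.3786 × 0.4824) = 0.4116 / 0.42736 = 0.9631

0.96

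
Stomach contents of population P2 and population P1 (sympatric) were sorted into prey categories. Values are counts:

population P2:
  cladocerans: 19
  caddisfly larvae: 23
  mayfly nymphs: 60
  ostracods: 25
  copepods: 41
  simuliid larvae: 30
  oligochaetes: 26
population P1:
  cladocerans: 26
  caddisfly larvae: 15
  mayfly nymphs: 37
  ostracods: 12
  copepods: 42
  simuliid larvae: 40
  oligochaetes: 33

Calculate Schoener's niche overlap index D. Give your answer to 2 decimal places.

Proportions for population P2 (n=224): 19/224=0.0848, 23/224=0.1027, 60/224=0.2679, 25/224=0.1116, 41/224=0.1830, 30/224=0.1339, 26/224=0.1161
Proportions for population P1 (n=205): 26/205=0.1268, 15/205=0.0732, 37/205=0.1805, 12/205=0.0585, 42/205=0.2049, 40/205=0.1951, 33/205=0.1610
Σ|p₁ᵢ − p₂ᵢ| = 0.0420 + 0.0295 + 0.0874 + 0.0531 + 0.0219 + 0.0612 + 0.0449 = 0.3400
D = 1 − ½ × 0.3400 = 1 − 0.17000 = 0.83000

0.83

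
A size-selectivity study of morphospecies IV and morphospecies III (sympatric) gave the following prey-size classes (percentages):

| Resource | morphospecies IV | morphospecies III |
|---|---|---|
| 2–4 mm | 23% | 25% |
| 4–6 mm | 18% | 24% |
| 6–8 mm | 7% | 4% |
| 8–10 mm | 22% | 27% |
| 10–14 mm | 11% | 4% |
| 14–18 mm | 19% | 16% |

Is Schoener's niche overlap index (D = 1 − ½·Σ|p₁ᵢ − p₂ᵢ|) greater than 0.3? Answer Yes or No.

Yes

Convert percentages to proportions (divide by 100).
Σ|p₁ᵢ − p₂ᵢ| = 0.02 + 0.06 + 0.03 + 0.05 + 0.07 + 0.03 = 0.26
D = 1 − ½ × 0.26 = 1 − 0.130 = 0.8700
D = 0.8700 > 0.3 → Yes.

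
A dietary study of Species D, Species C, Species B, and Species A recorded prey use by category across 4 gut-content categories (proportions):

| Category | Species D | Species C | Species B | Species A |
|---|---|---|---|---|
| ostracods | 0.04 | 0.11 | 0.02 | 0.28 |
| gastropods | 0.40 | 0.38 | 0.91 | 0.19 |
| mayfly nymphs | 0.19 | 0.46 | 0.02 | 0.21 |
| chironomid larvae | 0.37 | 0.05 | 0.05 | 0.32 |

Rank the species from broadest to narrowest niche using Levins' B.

Σp_Dᵢ² = 0.04² + 0.40² + 0.19² + 0.37² = 0.0016 + 0.1600 + 0.0361 + 0.1369 = 0.3346
B_D = 1 / 0.3346 = 2.9886
Σp_Cᵢ² = 0.11² + 0.38² + 0.46² + 0.05² = 0.0121 + 0.1444 + 0.2116 + 0.0025 = 0.3706
B_C = 1 / 0.3706 = 2.6983
Σp_Bᵢ² = 0.02² + 0.91² + 0.02² + 0.05² = 0.0004 + 0.8281 + 0.0004 + 0.0025 = 0.8314
B_B = 1 / 0.8314 = 1.2028
Σp_Aᵢ² = 0.28² + 0.19² + 0.21² + 0.32² = 0.0784 + 0.0361 + 0.0441 + 0.1024 = 0.2610
B_A = 1 / 0.2610 = 3.8314
Ranking by B (broadest → narrowest): Species A (3.83) > Species D (2.99) > Species C (2.70) > Species B (1.20)

Species A > Species D > Species C > Species B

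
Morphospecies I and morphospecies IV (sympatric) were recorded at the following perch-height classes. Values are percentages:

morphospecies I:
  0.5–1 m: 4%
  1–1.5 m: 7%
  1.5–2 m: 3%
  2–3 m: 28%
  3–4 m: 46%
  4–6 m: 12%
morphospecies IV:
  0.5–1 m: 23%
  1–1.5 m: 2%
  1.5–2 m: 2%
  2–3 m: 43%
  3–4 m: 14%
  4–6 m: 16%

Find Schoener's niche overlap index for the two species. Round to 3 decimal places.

Convert percentages to proportions (divide by 100).
Σ|p₁ᵢ − p₂ᵢ| = 0.19 + 0.05 + 0.01 + 0.15 + 0.32 + 0.04 = 0.76
D = 1 − ½ × 0.76 = 1 − 0.380 = 0.62000

0.620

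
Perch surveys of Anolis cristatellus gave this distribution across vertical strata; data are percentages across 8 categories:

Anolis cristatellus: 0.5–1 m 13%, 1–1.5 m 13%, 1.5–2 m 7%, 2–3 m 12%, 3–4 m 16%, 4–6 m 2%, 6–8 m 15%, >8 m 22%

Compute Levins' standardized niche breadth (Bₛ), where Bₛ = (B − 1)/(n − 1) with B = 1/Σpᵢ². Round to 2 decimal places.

0.81

Convert percentages to proportions (divide by 100).
Σpᵢ² = 0.13² + 0.13² + 0.07² + 0.12² + 0.16² + 0.02² + 0.15² + 0.22² = 0.0169 + 0.0169 + 0.0049 + 0.0144 + 0.0256 + 0.0004 + 0.0225 + 0.0484 = 0.1500
B = 1 / 0.1500 = 6.6667
Bₛ = (B − 1)/(n − 1) = (6.6667 − 1)/(8 − 1) = 5.6667/7 = 0.8095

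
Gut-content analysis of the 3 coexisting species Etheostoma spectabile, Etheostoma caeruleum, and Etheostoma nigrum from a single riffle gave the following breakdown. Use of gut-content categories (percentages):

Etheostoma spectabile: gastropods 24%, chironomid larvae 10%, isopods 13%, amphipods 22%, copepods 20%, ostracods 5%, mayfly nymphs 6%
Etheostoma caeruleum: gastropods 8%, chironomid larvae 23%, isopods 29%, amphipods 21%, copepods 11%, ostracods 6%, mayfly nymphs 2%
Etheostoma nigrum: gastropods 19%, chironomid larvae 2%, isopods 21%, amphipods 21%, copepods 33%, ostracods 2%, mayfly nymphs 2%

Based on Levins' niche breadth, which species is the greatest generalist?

Etheostoma spectabile

Convert percentages to proportions (divide by 100).
Σp_specᵢ² = 0.24² + 0.10² + 0.13² + 0.22² + 0.20² + 0.05² + 0.06² = 0.0576 + 0.0100 + 0.0169 + 0.0484 + 0.0400 + 0.0025 + 0.0036 = 0.1790
B_spec = 1 / 0.1790 = 5.5866
Σp_caerᵢ² = 0.08² + 0.23² + 0.29² + 0.21² + 0.11² + 0.06² + 0.02² = 0.0064 + 0.0529 + 0.0841 + 0.0441 + 0.0121 + 0.0036 + 0.0004 = 0.2036
B_caer = 1 / 0.2036 = 4.9116
Σp_nigrᵢ² = 0.19² + 0.02² + 0.21² + 0.21² + 0.33² + 0.02² + 0.02² = 0.0361 + 0.0004 + 0.0441 + 0.0441 + 0.1089 + 0.0004 + 0.0004 = 0.2344
B_nigr = 1 / 0.2344 = 4.2662
Highest B → broadest niche (most generalist): Etheostoma spectabile (B = 5.59).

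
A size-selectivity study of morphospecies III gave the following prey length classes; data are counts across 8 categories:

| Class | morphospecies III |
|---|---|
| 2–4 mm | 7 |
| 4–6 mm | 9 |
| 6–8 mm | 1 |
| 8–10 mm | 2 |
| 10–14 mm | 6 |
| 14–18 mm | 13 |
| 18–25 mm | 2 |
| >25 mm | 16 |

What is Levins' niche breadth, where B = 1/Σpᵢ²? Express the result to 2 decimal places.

Proportions for morphospecies III (n=56): 7/56=0.1250, 9/56=0.1607, 1/56=0.0179, 2/56=0.0357, 6/56=0.1071, 13/56=0.2321, 2/56=0.0357, 16/56=0.2857
Σpᵢ² = 0.1250² + 0.1607² + 0.0179² + 0.0357² + 0.1071² + 0.2321² + 0.0357² + 0.2857² = 0.015625 + 0.025824 + 0.000320 + 0.001274 + 0.011470 + 0.053870 + 0.001274 + 0.081624 = 0.191281
B = 1 / 0.191281 = 5.2279

5.23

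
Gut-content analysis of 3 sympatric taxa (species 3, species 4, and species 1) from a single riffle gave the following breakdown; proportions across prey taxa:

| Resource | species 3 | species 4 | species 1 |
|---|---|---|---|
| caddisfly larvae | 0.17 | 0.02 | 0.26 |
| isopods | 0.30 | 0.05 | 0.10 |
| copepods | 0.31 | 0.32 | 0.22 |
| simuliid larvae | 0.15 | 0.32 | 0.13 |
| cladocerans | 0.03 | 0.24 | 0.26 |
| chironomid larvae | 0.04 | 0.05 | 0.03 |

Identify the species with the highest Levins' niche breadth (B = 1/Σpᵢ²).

species 1

Σp_3ᵢ² = 0.17² + 0.30² + 0.31² + 0.15² + 0.03² + 0.04² = 0.0289 + 0.0900 + 0.0961 + 0.0225 + 0.0009 + 0.0016 = 0.2400
B_3 = 1 / 0.2400 = 4.1667
Σp_4ᵢ² = 0.02² + 0.05² + 0.32² + 0.32² + 0.24² + 0.05² = 0.0004 + 0.0025 + 0.1024 + 0.1024 + 0.0576 + 0.0025 = 0.2678
B_4 = 1 / 0.2678 = 3.7341
Σp_1ᵢ² = 0.26² + 0.10² + 0.22² + 0.13² + 0.26² + 0.03² = 0.0676 + 0.0100 + 0.0484 + 0.0169 + 0.0676 + 0.0009 = 0.2114
B_1 = 1 / 0.2114 = 4.7304
Highest B → broadest niche (most generalist): species 1 (B = 4.73).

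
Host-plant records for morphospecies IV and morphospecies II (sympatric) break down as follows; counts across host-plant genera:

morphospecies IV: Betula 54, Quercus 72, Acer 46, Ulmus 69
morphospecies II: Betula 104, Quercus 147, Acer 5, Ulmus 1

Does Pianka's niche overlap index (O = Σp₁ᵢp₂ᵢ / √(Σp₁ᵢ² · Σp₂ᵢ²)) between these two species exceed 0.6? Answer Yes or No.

Yes

Proportions for morphospecies IV (n=241): 54/241=0.2241, 72/241=0.2988, 46/241=0.1909, 69/241=0.2863
Proportions for morphospecies II (n=257): 104/257=0.4047, 147/257=0.5720, 5/257=0.0195, 1/257=0.0039
Σ p₁ᵢp₂ᵢ = 0.090693 + 0.170914 + 0.003723 + 0.001117 = 0.266447
Σp_1ᵢ² = 0.2241² + 0.2988² + 0.1909² + 0.2863² = 0.050221 + 0.089281 + 0.036443 + 0.081968 = 0.257913
Σp_2ᵢ² = 0.4047² + 0.5720² + 0.0195² + 0.0039² = 0.163782 + 0.327184 + 0.000380 + 0.000015 = 0.491361
O = 0.266447 / √(0.257913 × 0.491361) = 0.266447 / 0.3559893 = 0.7485
O = 0.7485 > 0.6 → Yes.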